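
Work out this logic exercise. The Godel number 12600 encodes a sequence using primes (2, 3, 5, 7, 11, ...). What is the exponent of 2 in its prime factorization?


Factorize 12600 by dividing by 2 repeatedly.
Division steps: 2 divides 12600 exactly 3 time(s).
Exponent of 2 = 3

3


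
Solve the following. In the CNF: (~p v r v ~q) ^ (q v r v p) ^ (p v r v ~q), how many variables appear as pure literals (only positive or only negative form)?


Check each variable for pure literal status:
p: mixed (not pure)
q: mixed (not pure)
r: pure positive
Pure literal count = 1

1


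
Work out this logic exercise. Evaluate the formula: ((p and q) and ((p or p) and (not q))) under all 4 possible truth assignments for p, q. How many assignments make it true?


Check all 4 assignments:
p=0, q=0: 0
p=0, q=1: 0
p=1, q=0: 0
p=1, q=1: 0
Count of True = 0

0


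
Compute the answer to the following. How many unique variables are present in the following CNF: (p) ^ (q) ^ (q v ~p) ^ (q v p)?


Identify each variable that appears in the formula.
Variables found: p, q
Count = 2

2


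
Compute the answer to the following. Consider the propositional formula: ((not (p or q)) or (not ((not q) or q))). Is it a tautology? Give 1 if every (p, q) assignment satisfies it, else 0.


Check all 4 assignments:
p=0, q=0: 1
p=0, q=1: 0
p=1, q=0: 0
p=1, q=1: 0
Satisfying count = 1/4.
Tautology iff count = 4: no.

0


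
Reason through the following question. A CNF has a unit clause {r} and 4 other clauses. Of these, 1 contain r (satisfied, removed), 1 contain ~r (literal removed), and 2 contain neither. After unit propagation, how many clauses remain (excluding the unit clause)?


Satisfied (removed): 1
Shortened (remain): 1
Unchanged (remain): 2
Remaining = 1 + 2 = 3

3


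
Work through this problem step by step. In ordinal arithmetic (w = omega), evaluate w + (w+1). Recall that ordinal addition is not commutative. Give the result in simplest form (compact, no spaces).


Compute w + (w+1).
Ordinal + is associative but NOT commutative; for finite n>0, n + w = w but w + n stays w+n.
w + (w+1) = (w+w) + 1 = w*2+1.
Result = w*2+1

w*2+1


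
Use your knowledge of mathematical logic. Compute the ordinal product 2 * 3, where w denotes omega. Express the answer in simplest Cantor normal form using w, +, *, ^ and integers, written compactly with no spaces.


Compute 2 * 3.
Ordinal * is associative and left-distributive over +, but NOT commutative; for finite n>1, n*w = w but w*n stays w*n.
Both finite; ordinal * agrees with natural *: 2 * 3 = 6.
Result = 6

6


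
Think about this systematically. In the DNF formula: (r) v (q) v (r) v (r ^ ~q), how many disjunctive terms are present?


A DNF formula is a disjunction of terms (conjunctions).
Terms are separated by v.
Counting the disjuncts: 4 terms.

4


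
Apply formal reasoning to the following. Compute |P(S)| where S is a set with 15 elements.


The power set of a set with n elements has 2^n elements.
|P(S)| = 2^15 = 32768

32768


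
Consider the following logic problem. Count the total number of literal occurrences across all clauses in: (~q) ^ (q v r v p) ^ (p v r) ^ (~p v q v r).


Counting literals in each clause:
Clause 1: 1 literal(s)
Clause 2: 3 literal(s)
Clause 3: 2 literal(s)
Clause 4: 3 literal(s)
Total = 9

9


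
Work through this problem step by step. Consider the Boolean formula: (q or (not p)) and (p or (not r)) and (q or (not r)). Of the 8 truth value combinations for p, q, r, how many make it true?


Evaluate all 8 assignments for p, q, r:
p=0, q=0, r=0: 1
p=0, q=0, r=1: 0
p=0, q=1, r=0: 1
p=0, q=1, r=1: 0
p=1, q=0, r=0: 0
p=1, q=0, r=1: 0
p=1, q=1, r=0: 1
p=1, q=1, r=1: 1
Satisfying count = 4

4


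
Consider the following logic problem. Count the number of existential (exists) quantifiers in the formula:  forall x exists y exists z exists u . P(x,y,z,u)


Quantifier prefix: forall x exists y exists z exists u
Mark each quantifier type:
  U E E E
Universal count = 1, Existential count = 3
Asked for existential (exists) quantifiers: 3

3


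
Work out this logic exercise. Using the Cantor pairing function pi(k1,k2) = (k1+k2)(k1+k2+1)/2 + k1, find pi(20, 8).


k1 + k2 = 28
(k1+k2)(k1+k2+1)/2 = 28 * 29 / 2 = 406
pi = 406 + 20 = 426

426


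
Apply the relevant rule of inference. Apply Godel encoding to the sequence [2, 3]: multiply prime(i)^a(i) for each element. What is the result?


Encode each element as an exponent of the corresponding prime:
  2^2 = 4
  3^3 = 27
Product = 4 * 27 = 108

108


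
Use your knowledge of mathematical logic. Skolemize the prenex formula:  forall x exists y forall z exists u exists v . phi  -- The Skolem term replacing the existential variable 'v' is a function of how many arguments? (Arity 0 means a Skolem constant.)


Quantifier prefix: forall x exists y forall z exists u exists v
'v' is existentially quantified at position 5.
Universal variables preceding it: x, z
Skolem function arity = 2

2


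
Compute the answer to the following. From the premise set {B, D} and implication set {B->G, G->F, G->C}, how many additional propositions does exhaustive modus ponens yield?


Initial facts: {B, D}
Apply modus ponens to closure:
  B and B->G  =>  G
  G and G->F  =>  F
  G and G->C  =>  C
Final known: {B, C, D, F, G}
New propositions: {C, F, G}
Count = 3

3


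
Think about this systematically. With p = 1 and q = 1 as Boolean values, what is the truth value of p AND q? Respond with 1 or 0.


p = 1, q = 1
Operation: p AND q
Evaluate: 1 AND 1 = 1

1


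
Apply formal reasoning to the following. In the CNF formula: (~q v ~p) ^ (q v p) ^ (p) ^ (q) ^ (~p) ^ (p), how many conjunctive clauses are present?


A CNF formula is a conjunction of clauses.
Clauses are separated by ^.
Counting the conjuncts: 6 clauses.

6


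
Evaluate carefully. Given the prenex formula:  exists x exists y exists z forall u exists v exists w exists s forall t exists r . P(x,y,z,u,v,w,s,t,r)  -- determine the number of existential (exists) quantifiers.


Quantifier prefix: exists x exists y exists z forall u exists v exists w exists s forall t exists r
Mark each quantifier type:
  E E E U E E E U E
Universal count = 2, Existential count = 7
Asked for existential (exists) quantifiers: 7

7


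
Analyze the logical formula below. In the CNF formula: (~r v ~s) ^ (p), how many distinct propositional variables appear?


Identify each variable that appears in the formula.
Variables found: p, r, s
Count = 3

3


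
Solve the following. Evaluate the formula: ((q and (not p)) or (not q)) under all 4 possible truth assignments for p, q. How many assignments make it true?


Check all 4 assignments:
p=0, q=0: 1
p=0, q=1: 1
p=1, q=0: 1
p=1, q=1: 0
Count of True = 3

3


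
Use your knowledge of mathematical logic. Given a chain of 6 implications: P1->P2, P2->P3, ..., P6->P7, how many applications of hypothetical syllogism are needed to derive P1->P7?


With 6 implications in a chain connecting 7 propositions:
P1->P2, P2->P3, ..., P6->P7
Steps needed = (number of implications) - 1 = 6 - 1 = 5

5


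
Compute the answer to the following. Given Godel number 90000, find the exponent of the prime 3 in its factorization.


Factorize 90000 by dividing by 3 repeatedly.
Division steps: 3 divides 90000 exactly 2 time(s).
Exponent of 3 = 2

2


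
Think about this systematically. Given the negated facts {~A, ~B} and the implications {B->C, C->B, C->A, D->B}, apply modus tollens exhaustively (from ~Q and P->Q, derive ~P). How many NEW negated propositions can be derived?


Initial negated facts: {~A, ~B}
Apply modus tollens to closure:
  ~B and C->B  =>  ~C
  ~B and D->B  =>  ~D
Final negated: {~A, ~B, ~C, ~D}
New negations: {~C, ~D}
Count = 2

2


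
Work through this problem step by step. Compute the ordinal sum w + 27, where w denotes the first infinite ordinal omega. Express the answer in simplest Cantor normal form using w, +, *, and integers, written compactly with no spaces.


Compute w + 27.
Ordinal + is associative but NOT commutative; for finite n>0, n + w = w but w + n stays w+n.
w + 27 is already in normal form (a successor ordinal beyond w).
Result = w+27

w+27


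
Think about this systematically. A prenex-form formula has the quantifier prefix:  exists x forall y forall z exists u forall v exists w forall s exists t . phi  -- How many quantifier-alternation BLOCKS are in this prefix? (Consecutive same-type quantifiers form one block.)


Quantifier-type sequence: E A A E A E A E  (A=forall, E=exists)
Group into maximal same-type runs:
  Ex1 | Ax2 | Ex1 | Ax1 | Ex1 | Ax1 | Ex1
Number of blocks = 7

7


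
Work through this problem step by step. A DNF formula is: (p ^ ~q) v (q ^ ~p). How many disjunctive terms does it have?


A DNF formula is a disjunction of terms (conjunctions).
Terms are separated by v.
Counting the disjuncts: 2 terms.

2


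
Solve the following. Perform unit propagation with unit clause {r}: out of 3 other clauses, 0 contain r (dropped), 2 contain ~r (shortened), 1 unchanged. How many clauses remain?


Satisfied (removed): 0
Shortened (remain): 2
Unchanged (remain): 1
Remaining = 2 + 1 = 3

3


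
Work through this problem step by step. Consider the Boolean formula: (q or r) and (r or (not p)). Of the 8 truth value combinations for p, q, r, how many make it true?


Evaluate all 8 assignments for p, q, r:
p=0, q=0, r=0: 0
p=0, q=0, r=1: 1
p=0, q=1, r=0: 1
p=0, q=1, r=1: 1
p=1, q=0, r=0: 0
p=1, q=0, r=1: 1
p=1, q=1, r=0: 0
p=1, q=1, r=1: 1
Satisfying count = 5

5


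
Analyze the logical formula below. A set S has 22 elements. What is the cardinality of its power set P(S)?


The power set of a set with n elements has 2^n elements.
|P(S)| = 2^22 = 4194304

4194304


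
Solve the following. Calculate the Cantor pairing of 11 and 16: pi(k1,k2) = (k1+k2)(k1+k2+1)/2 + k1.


k1 + k2 = 27
(k1+k2)(k1+k2+1)/2 = 27 * 28 / 2 = 378
pi = 378 + 11 = 389

389


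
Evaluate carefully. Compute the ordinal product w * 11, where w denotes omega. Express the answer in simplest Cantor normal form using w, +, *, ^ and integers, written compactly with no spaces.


Compute w * 11.
Ordinal * is associative and left-distributive over +, but NOT commutative; for finite n>1, n*w = w but w*n stays w*n.
w * 11 means 11 copies of w concatenated: w*11.
Result = w*11

w*11


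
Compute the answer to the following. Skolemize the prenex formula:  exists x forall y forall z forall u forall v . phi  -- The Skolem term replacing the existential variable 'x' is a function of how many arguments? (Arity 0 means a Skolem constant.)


Quantifier prefix: exists x forall y forall z forall u forall v
'x' is existentially quantified at position 1.
No universal quantifiers precede it.
Skolem function arity = 0 (a Skolem constant)

0


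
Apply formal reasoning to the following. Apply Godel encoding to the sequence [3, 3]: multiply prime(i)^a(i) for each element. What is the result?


Encode each element as an exponent of the corresponding prime:
  2^3 = 8
  3^3 = 27
Product = 8 * 27 = 216

216


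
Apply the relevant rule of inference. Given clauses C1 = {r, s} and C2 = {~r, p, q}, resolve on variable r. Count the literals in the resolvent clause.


Remove r from C1 and ~r from C2.
C1 remainder: {s}
C2 remainder: {p, q}
Union (resolvent): {p, q, s}
Resolvent has 3 literal(s).

3


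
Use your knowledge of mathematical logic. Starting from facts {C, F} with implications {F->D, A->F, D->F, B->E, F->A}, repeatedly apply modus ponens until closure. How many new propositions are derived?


Initial facts: {C, F}
Apply modus ponens to closure:
  F and F->D  =>  D
  F and F->A  =>  A
Final known: {A, C, D, F}
New propositions: {A, D}
Count = 2

2


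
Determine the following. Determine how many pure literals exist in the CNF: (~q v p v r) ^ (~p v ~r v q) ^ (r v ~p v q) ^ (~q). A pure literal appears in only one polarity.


Check each variable for pure literal status:
p: mixed (not pure)
q: mixed (not pure)
r: mixed (not pure)
Pure literal count = 0

0


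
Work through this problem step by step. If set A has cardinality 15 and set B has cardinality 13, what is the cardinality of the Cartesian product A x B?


The Cartesian product A x B contains all ordered pairs (a, b).
|A x B| = |A| * |B| = 15 * 13 = 195

195


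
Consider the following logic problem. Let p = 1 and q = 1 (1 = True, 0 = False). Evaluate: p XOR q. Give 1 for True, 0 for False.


p = 1, q = 1
Operation: p XOR q
Evaluate: 1 XOR 1 = 0

0


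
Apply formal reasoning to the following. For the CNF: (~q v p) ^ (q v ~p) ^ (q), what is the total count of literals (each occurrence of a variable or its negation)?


Counting literals in each clause:
Clause 1: 2 literal(s)
Clause 2: 2 literal(s)
Clause 3: 1 literal(s)
Total = 5

5


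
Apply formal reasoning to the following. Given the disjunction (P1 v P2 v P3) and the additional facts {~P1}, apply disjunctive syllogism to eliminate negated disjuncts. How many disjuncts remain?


Original disjuncts (3): P1, P2, P3
Negated (eliminate): ~P1
Remaining disjuncts: P2, P3
Count = 3 - 1 = 2

2


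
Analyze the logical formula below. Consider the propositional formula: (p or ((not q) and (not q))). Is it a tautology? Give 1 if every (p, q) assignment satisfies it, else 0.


Check all 4 assignments:
p=0, q=0: 1
p=0, q=1: 0
p=1, q=0: 1
p=1, q=1: 1
Satisfying count = 3/4.
Tautology iff count = 4: no.

0


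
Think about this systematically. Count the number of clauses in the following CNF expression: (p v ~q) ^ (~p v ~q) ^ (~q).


A CNF formula is a conjunction of clauses.
Clauses are separated by ^.
Counting the conjuncts: 3 clauses.

3


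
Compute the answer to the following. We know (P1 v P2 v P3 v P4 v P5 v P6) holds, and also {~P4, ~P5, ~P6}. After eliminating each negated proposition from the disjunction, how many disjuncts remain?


Original disjuncts (6): P1, P2, P3, P4, P5, P6
Negated (eliminate): ~P4, ~P5, ~P6
Remaining disjuncts: P1, P2, P3
Count = 6 - 3 = 3

3


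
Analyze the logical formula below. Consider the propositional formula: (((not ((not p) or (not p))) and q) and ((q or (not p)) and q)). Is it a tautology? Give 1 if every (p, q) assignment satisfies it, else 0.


Check all 4 assignments:
p=0, q=0: 0
p=0, q=1: 0
p=1, q=0: 0
p=1, q=1: 1
Satisfying count = 1/4.
Tautology iff count = 4: no.

0


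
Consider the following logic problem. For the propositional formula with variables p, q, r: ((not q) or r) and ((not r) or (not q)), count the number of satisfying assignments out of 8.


Evaluate all 8 assignments for p, q, r:
p=0, q=0, r=0: 1
p=0, q=0, r=1: 1
p=0, q=1, r=0: 0
p=0, q=1, r=1: 0
p=1, q=0, r=0: 1
p=1, q=0, r=1: 1
p=1, q=1, r=0: 0
p=1, q=1, r=1: 0
Satisfying count = 4

4


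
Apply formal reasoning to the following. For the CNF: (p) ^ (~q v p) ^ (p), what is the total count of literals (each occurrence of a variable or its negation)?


Counting literals in each clause:
Clause 1: 1 literal(s)
Clause 2: 2 literal(s)
Clause 3: 1 literal(s)
Total = 4

4


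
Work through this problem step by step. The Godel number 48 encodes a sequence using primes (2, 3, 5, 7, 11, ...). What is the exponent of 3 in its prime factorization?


Factorize 48 by dividing by 3 repeatedly.
Division steps: 3 divides 48 exactly 1 time(s).
Exponent of 3 = 1

1


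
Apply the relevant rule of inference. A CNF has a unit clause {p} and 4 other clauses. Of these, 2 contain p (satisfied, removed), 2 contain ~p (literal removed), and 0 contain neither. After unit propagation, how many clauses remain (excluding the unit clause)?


Satisfied (removed): 2
Shortened (remain): 2
Unchanged (remain): 0
Remaining = 2 + 0 = 2

2


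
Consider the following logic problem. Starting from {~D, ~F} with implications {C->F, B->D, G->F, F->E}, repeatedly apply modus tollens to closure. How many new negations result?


Initial negated facts: {~D, ~F}
Apply modus tollens to closure:
  ~F and C->F  =>  ~C
  ~D and B->D  =>  ~B
  ~F and G->F  =>  ~G
Final negated: {~B, ~C, ~D, ~F, ~G}
New negations: {~B, ~C, ~G}
Count = 3

3


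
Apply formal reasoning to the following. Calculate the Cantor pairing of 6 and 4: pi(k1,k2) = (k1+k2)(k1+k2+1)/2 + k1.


k1 + k2 = 10
(k1+k2)(k1+k2+1)/2 = 10 * 11 / 2 = 55
pi = 55 + 6 = 61

61


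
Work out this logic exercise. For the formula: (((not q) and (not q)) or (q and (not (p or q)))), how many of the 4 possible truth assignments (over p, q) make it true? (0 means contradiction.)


Check all 4 assignments:
p=0, q=0: 1
p=0, q=1: 0
p=1, q=0: 1
p=1, q=1: 0
Count of True = 2

2


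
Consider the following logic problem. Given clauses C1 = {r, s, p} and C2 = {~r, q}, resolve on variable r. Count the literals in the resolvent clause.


Remove r from C1 and ~r from C2.
C1 remainder: {s, p}
C2 remainder: {q}
Union (resolvent): {p, q, s}
Resolvent has 3 literal(s).

3


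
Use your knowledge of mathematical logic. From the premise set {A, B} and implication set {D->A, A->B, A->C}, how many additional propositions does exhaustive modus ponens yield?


Initial facts: {A, B}
Apply modus ponens to closure:
  A and A->C  =>  C
Final known: {A, B, C}
New propositions: {C}
Count = 1

1


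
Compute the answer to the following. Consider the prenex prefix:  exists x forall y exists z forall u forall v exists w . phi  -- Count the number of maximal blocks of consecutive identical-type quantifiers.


Quantifier-type sequence: E A E A A E  (A=forall, E=exists)
Group into maximal same-type runs:
  Ex1 | Ax1 | Ex1 | Ax2 | Ex1
Number of blocks = 5

5


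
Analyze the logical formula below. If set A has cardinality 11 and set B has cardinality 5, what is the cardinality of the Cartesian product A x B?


The Cartesian product A x B contains all ordered pairs (a, b).
|A x B| = |A| * |B| = 11 * 5 = 55

55


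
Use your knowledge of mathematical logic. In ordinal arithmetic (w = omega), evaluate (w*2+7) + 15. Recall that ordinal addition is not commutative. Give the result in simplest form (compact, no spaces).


Compute (w*2+7) + 15.
Ordinal + is associative but NOT commutative; for finite n>0, n + w = w but w + n stays w+n.
By associativity: (w*2+7) + 15 = w*2 + (7+15) = w*2+22.
Result = w*2+22

w*2+22


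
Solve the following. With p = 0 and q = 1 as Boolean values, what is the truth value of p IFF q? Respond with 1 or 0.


p = 0, q = 1
Operation: p IFF q
Evaluate: 0 IFF 1 = 0

0


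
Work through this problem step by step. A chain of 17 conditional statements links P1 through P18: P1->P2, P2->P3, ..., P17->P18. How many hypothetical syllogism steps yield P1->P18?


With 17 implications in a chain connecting 18 propositions:
P1->P2, P2->P3, ..., P17->P18
Steps needed = (number of implications) - 1 = 17 - 1 = 16

16


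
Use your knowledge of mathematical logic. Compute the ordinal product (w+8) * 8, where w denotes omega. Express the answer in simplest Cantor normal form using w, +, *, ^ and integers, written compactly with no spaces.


Compute (w+8) * 8.
Ordinal * is associative and left-distributive over +, but NOT commutative; for finite n>1, n*w = w but w*n stays w*n.
(w+8) * 8 = (w+8) repeated 8 times. Each intermediate +8 is absorbed by the following w; only the last survives: w*8+8.
Result = w*8+8

w*8+8


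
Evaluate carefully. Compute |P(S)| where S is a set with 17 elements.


The power set of a set with n elements has 2^n elements.
|P(S)| = 2^17 = 131072

131072


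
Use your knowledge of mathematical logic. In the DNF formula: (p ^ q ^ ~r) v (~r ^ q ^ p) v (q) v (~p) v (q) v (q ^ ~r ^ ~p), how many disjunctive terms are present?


A DNF formula is a disjunction of terms (conjunctions).
Terms are separated by v.
Counting the disjuncts: 6 terms.

6


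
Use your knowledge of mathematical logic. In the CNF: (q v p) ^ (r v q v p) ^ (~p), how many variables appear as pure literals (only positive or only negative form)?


Check each variable for pure literal status:
p: mixed (not pure)
q: pure positive
r: pure positive
Pure literal count = 2

2


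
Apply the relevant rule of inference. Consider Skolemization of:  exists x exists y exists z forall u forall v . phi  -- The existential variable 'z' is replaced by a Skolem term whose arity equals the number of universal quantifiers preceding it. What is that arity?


Quantifier prefix: exists x exists y exists z forall u forall v
'z' is existentially quantified at position 3.
No universal quantifiers precede it.
Skolem function arity = 0 (a Skolem constant)

0


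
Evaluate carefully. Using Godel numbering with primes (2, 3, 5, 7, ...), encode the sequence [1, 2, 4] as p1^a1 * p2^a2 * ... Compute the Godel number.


Encode each element as an exponent of the corresponding prime:
  2^1 = 2
  3^2 = 9
  5^4 = 625
Product = 2 * 9 * 625 = 11250

11250


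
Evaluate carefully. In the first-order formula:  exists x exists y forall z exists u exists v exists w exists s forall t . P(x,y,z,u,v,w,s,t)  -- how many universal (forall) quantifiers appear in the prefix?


Quantifier prefix: exists x exists y forall z exists u exists v exists w exists s forall t
Mark each quantifier type:
  E E U E E E E U
Universal count = 2, Existential count = 6
Asked for universal (forall) quantifiers: 2

2


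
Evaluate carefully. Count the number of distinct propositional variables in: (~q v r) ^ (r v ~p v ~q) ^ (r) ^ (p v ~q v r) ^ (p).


Identify each variable that appears in the formula.
Variables found: p, q, r
Count = 3

3


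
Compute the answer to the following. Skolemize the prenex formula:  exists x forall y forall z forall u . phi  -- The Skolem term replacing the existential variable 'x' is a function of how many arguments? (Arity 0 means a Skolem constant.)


Quantifier prefix: exists x forall y forall z forall u
'x' is existentially quantified at position 1.
No universal quantifiers precede it.
Skolem function arity = 0 (a Skolem constant)

0


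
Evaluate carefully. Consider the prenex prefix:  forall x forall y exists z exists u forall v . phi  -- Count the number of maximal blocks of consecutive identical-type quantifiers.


Quantifier-type sequence: A A E E A  (A=forall, E=exists)
Group into maximal same-type runs:
  Ax2 | Ex2 | Ax1
Number of blocks = 3

3


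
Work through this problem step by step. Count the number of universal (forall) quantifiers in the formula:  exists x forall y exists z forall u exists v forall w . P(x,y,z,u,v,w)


Quantifier prefix: exists x forall y exists z forall u exists v forall w
Mark each quantifier type:
  E U E U E U
Universal count = 3, Existential count = 3
Asked for universal (forall) quantifiers: 3

3


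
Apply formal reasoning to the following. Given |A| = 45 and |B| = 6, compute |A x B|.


The Cartesian product A x B contains all ordered pairs (a, b).
|A x B| = |A| * |B| = 45 * 6 = 270

270


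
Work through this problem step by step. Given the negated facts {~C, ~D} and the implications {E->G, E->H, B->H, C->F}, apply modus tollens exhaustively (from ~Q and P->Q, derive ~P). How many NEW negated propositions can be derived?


Initial negated facts: {~C, ~D}
Apply modus tollens to closure:
  (no implication fires)
Final negated: {~C, ~D}
New negations: {(none)}
Count = 0

0


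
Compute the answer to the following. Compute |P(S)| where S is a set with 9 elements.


The power set of a set with n elements has 2^n elements.
|P(S)| = 2^9 = 512

512


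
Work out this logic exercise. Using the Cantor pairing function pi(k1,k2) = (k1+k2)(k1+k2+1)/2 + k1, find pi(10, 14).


k1 + k2 = 24
(k1+k2)(k1+k2+1)/2 = 24 * 25 / 2 = 300
pi = 300 + 10 = 310

310


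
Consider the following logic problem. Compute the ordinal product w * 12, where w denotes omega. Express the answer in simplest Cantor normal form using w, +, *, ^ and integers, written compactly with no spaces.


Compute w * 12.
Ordinal * is associative and left-distributive over +, but NOT commutative; for finite n>1, n*w = w but w*n stays w*n.
w * 12 means 12 copies of w concatenated: w*12.
Result = w*12

w*12


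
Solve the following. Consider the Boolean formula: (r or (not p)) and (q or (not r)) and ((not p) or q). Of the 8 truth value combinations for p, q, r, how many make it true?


Evaluate all 8 assignments for p, q, r:
p=0, q=0, r=0: 1
p=0, q=0, r=1: 0
p=0, q=1, r=0: 1
p=0, q=1, r=1: 1
p=1, q=0, r=0: 0
p=1, q=0, r=1: 0
p=1, q=1, r=0: 0
p=1, q=1, r=1: 1
Satisfying count = 4

4


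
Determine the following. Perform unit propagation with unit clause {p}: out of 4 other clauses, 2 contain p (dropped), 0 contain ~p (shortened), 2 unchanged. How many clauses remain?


Satisfied (removed): 2
Shortened (remain): 0
Unchanged (remain): 2
Remaining = 0 + 2 = 2

2


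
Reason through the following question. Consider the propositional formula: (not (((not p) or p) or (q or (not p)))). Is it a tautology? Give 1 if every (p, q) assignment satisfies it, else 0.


Check all 4 assignments:
p=0, q=0: 0
p=0, q=1: 0
p=1, q=0: 0
p=1, q=1: 0
Satisfying count = 0/4.
Tautology iff count = 4: no.

0


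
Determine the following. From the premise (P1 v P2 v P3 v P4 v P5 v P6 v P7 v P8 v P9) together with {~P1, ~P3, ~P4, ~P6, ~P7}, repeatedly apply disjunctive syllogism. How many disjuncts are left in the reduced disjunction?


Original disjuncts (9): P1, P2, P3, P4, P5, P6, P7, P8, P9
Negated (eliminate): ~P1, ~P3, ~P4, ~P6, ~P7
Remaining disjuncts: P2, P5, P8, P9
Count = 9 - 5 = 4

4


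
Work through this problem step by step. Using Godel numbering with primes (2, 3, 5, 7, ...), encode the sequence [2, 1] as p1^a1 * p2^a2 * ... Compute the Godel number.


Encode each element as an exponent of the corresponding prime:
  2^2 = 4
  3^1 = 3
Product = 4 * 3 = 12

12


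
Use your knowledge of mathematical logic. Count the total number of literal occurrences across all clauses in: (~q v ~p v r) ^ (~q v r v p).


Counting literals in each clause:
Clause 1: 3 literal(s)
Clause 2: 3 literal(s)
Total = 6

6


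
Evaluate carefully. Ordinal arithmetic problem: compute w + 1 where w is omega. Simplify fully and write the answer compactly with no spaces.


Compute w + 1.
Ordinal + is associative but NOT commutative; for finite n>0, n + w = w but w + n stays w+n.
w + 1 is already in normal form (a successor ordinal beyond w).
Result = w+1

w+1


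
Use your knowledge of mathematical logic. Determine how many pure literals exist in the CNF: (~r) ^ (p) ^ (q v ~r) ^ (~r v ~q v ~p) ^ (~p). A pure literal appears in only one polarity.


Check each variable for pure literal status:
p: mixed (not pure)
q: mixed (not pure)
r: pure negative
Pure literal count = 1

1


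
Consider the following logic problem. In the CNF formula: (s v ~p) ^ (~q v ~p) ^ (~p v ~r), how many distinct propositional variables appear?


Identify each variable that appears in the formula.
Variables found: p, q, r, s
Count = 4

4


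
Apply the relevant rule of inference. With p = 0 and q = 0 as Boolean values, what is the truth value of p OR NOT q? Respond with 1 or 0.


p = 0, q = 0
Operation: p OR NOT q
Evaluate: 0 OR NOT 0 = 1

1


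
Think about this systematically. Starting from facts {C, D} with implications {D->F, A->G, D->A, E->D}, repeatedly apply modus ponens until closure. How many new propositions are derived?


Initial facts: {C, D}
Apply modus ponens to closure:
  D and D->F  =>  F
  D and D->A  =>  A
  A and A->G  =>  G
Final known: {A, C, D, F, G}
New propositions: {A, F, G}
Count = 3

3


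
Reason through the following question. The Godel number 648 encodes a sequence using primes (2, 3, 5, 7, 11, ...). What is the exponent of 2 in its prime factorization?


Factorize 648 by dividing by 2 repeatedly.
Division steps: 2 divides 648 exactly 3 time(s).
Exponent of 2 = 3

3


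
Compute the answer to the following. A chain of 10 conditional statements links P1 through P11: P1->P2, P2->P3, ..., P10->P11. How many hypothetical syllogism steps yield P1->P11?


With 10 implications in a chain connecting 11 propositions:
P1->P2, P2->P3, ..., P10->P11
Steps needed = (number of implications) - 1 = 10 - 1 = 9

9


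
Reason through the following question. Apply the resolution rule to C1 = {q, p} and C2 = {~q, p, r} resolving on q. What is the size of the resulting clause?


Remove q from C1 and ~q from C2.
C1 remainder: {p}
C2 remainder: {p, r}
Union (resolvent): {p, r}
Resolvent has 2 literal(s).

2


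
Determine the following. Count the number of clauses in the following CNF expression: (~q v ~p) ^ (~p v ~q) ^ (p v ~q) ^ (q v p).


A CNF formula is a conjunction of clauses.
Clauses are separated by ^.
Counting the conjuncts: 4 clauses.

4


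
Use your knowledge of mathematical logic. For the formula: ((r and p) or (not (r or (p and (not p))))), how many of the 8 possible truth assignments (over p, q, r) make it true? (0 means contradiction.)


Check all 8 assignments:
p=0, q=0, r=0: 1
p=0, q=0, r=1: 0
p=0, q=1, r=0: 1
p=0, q=1, r=1: 0
p=1, q=0, r=0: 1
p=1, q=0, r=1: 1
p=1, q=1, r=0: 1
p=1, q=1, r=1: 1
Count of True = 6

6


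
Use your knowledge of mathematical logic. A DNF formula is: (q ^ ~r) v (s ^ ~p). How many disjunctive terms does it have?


A DNF formula is a disjunction of terms (conjunctions).
Terms are separated by v.
Counting the disjuncts: 2 terms.

2


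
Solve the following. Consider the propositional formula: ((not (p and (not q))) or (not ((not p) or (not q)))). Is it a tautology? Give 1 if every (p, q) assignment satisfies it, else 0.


Check all 4 assignments:
p=0, q=0: 1
p=0, q=1: 1
p=1, q=0: 0
p=1, q=1: 1
Satisfying count = 3/4.
Tautology iff count = 4: no.

0


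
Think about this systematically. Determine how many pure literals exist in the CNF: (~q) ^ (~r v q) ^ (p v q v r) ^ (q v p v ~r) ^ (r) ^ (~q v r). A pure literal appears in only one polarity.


Check each variable for pure literal status:
p: pure positive
q: mixed (not pure)
r: mixed (not pure)
Pure literal count = 1

1


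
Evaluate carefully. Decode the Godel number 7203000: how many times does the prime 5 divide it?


Factorize 7203000 by dividing by 5 repeatedly.
Division steps: 5 divides 7203000 exactly 3 time(s).
Exponent of 5 = 3

3


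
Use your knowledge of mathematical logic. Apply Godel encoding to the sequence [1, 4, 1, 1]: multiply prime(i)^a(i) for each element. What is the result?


Encode each element as an exponent of the corresponding prime:
  2^1 = 2
  3^4 = 81
  5^1 = 5
  7^1 = 7
Product = 2 * 81 * 5 * 7 = 5670

5670


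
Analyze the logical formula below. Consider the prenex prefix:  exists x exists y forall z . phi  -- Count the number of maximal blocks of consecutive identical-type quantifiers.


Quantifier-type sequence: E E A  (A=forall, E=exists)
Group into maximal same-type runs:
  Ex2 | Ax1
Number of blocks = 2

2


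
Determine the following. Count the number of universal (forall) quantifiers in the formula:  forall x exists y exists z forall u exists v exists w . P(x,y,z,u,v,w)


Quantifier prefix: forall x exists y exists z forall u exists v exists w
Mark each quantifier type:
  U E E U E E
Universal count = 2, Existential count = 4
Asked for universal (forall) quantifiers: 2

2


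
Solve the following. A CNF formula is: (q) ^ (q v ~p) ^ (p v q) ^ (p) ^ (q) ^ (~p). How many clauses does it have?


A CNF formula is a conjunction of clauses.
Clauses are separated by ^.
Counting the conjuncts: 6 clauses.

6


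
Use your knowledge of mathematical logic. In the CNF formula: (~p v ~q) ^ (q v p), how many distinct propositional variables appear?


Identify each variable that appears in the formula.
Variables found: p, q
Count = 2

2


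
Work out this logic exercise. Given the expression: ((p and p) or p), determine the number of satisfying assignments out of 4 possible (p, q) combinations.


Check all 4 assignments:
p=0, q=0: 0
p=0, q=1: 0
p=1, q=0: 1
p=1, q=1: 1
Count of True = 2

2


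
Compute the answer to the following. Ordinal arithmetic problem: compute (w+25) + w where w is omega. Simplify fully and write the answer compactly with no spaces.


Compute (w+25) + w.
Ordinal + is associative but NOT commutative; for finite n>0, n + w = w but w + n stays w+n.
(w+25) + w = w + (25+w) = w + w = w*2 (the finite tail 25 is absorbed by the right w).
Result = w*2

w*2


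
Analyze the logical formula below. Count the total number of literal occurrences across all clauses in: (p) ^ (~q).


Counting literals in each clause:
Clause 1: 1 literal(s)
Clause 2: 1 literal(s)
Total = 2

2


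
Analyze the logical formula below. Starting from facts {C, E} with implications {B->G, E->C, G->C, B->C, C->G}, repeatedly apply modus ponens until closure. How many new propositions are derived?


Initial facts: {C, E}
Apply modus ponens to closure:
  C and C->G  =>  G
Final known: {C, E, G}
New propositions: {G}
Count = 1

1


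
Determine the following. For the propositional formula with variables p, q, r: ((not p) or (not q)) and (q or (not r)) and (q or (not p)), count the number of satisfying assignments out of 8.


Evaluate all 8 assignments for p, q, r:
p=0, q=0, r=0: 1
p=0, q=0, r=1: 0
p=0, q=1, r=0: 1
p=0, q=1, r=1: 1
p=1, q=0, r=0: 0
p=1, q=0, r=1: 0
p=1, q=1, r=0: 0
p=1, q=1, r=1: 0
Satisfying count = 3

3


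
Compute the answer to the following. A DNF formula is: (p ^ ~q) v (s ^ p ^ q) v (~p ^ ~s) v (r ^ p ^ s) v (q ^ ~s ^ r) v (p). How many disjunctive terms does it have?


A DNF formula is a disjunction of terms (conjunctions).
Terms are separated by v.
Counting the disjuncts: 6 terms.

6


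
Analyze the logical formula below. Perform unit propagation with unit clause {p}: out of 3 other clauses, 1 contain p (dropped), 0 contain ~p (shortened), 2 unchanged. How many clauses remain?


Satisfied (removed): 1
Shortened (remain): 0
Unchanged (remain): 2
Remaining = 0 + 2 = 2

2


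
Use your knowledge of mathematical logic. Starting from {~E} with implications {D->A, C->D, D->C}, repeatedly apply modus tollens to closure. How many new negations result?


Initial negated facts: {~E}
Apply modus tollens to closure:
  (no implication fires)
Final negated: {~E}
New negations: {(none)}
Count = 0

0


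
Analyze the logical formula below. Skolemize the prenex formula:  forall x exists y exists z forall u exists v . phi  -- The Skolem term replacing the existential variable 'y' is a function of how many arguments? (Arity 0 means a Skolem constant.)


Quantifier prefix: forall x exists y exists z forall u exists v
'y' is existentially quantified at position 2.
Universal variables preceding it: x
Skolem function arity = 1

1


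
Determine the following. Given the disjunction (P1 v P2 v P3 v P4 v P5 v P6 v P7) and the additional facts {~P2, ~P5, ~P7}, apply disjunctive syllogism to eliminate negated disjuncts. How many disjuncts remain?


Original disjuncts (7): P1, P2, P3, P4, P5, P6, P7
Negated (eliminate): ~P2, ~P5, ~P7
Remaining disjuncts: P1, P3, P4, P6
Count = 7 - 3 = 4

4


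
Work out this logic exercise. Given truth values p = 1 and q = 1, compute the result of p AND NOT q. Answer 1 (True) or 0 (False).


p = 1, q = 1
Operation: p AND NOT q
Evaluate: 1 AND NOT 1 = 0

0


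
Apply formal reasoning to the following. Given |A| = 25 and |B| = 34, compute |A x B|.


The Cartesian product A x B contains all ordered pairs (a, b).
|A x B| = |A| * |B| = 25 * 34 = 850

850


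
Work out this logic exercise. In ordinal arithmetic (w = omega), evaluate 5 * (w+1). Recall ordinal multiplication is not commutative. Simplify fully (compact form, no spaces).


Compute 5 * (w+1).
Ordinal * is associative and left-distributive over +, but NOT commutative; for finite n>1, n*w = w but w*n stays w*n.
By left-distributivity: 5 * (w+1) = 5*w + 5*1 = w + 5 = w+5.
Result = w+5

w+5


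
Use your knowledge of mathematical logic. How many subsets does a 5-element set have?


The power set of a set with n elements has 2^n elements.
|P(S)| = 2^5 = 32

32


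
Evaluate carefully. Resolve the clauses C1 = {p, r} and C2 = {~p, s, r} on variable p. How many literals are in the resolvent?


Remove p from C1 and ~p from C2.
C1 remainder: {r}
C2 remainder: {s, r}
Union (resolvent): {r, s}
Resolvent has 2 literal(s).

2


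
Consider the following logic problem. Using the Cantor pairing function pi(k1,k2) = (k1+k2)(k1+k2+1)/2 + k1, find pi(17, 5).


k1 + k2 = 22
(k1+k2)(k1+k2+1)/2 = 22 * 23 / 2 = 253
pi = 253 + 17 = 270

270


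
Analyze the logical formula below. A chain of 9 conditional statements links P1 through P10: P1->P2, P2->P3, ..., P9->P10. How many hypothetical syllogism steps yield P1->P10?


With 9 implications in a chain connecting 10 propositions:
P1->P2, P2->P3, ..., P9->P10
Steps needed = (number of implications) - 1 = 9 - 1 = 8

8


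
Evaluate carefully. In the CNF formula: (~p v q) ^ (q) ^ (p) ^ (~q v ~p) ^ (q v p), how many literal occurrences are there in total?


Counting literals in each clause:
Clause 1: 2 literal(s)
Clause 2: 1 literal(s)
Clause 3: 1 literal(s)
Clause 4: 2 literal(s)
Clause 5: 2 literal(s)
Total = 8

8


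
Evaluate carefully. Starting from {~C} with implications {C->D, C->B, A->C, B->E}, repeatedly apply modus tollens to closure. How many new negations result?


Initial negated facts: {~C}
Apply modus tollens to closure:
  ~C and A->C  =>  ~A
Final negated: {~A, ~C}
New negations: {~A}
Count = 1

1


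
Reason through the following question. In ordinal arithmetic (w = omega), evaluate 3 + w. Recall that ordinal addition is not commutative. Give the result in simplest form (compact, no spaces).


Compute 3 + w.
Ordinal + is associative but NOT commutative; for finite n>0, n + w = w but w + n stays w+n.
Any finite left addend is absorbed by w on the right: 3 + w = w.
Result = w

w


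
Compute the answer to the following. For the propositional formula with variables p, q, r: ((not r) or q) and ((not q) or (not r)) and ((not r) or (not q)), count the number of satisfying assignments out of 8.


Evaluate all 8 assignments for p, q, r:
p=0, q=0, r=0: 1
p=0, q=0, r=1: 0
p=0, q=1, r=0: 1
p=0, q=1, r=1: 0
p=1, q=0, r=0: 1
p=1, q=0, r=1: 0
p=1, q=1, r=0: 1
p=1, q=1, r=1: 0
Satisfying count = 4

4


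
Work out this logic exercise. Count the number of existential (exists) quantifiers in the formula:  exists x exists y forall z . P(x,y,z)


Quantifier prefix: exists x exists y forall z
Mark each quantifier type:
  E E U
Universal count = 1, Existential count = 2
Asked for existential (exists) quantifiers: 2

2


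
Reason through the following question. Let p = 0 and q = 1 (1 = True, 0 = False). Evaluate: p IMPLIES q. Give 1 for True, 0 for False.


p = 0, q = 1
Operation: p IMPLIES q
Evaluate: 0 IMPLIES 1 = 1

1


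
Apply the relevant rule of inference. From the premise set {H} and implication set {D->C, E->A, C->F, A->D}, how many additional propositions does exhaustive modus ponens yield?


Initial facts: {H}
Apply modus ponens to closure:
  (no implication fires)
Final known: {H}
New propositions: {(none)}
Count = 0

0


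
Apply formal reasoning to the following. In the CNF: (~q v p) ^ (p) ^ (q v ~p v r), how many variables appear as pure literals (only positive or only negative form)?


Check each variable for pure literal status:
p: mixed (not pure)
q: mixed (not pure)
r: pure positive
Pure literal count = 1

1


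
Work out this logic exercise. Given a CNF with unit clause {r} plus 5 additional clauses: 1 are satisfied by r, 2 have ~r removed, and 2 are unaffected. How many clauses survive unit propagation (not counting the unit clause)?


Satisfied (removed): 1
Shortened (remain): 2
Unchanged (remain): 2
Remaining = 2 + 2 = 4

4
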